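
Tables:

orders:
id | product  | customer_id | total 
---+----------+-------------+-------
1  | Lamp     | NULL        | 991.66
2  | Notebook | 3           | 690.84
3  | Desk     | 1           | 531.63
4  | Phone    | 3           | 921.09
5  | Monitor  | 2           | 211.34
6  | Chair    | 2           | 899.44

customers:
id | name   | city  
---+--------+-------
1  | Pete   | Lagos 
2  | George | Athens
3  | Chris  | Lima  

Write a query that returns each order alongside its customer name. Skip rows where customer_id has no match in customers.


INNER JOIN keeps only orders rows whose customer_id matches an id in customers. Walk through each order:
  - order 1 (Lamp): customer_id=NULL, no match -> dropped
  - order 2 (Notebook): customer_id=3 -> matches Chris
  - order 3 (Desk): customer_id=1 -> matches Pete
  - order 4 (Phone): customer_id=3 -> matches Chris
  - order 5 (Monitor): customer_id=2 -> matches George
  - order 6 (Chair): customer_id=2 -> matches George
So 1 of 6 rows is dropped.

SQL:
SELECT a.product, b.name AS customer
FROM orders a
INNER JOIN customers b ON a.customer_id = b.id

Result:
product  | customer
---------+---------
Notebook | Chris   
Desk     | Pete    
Phone    | Chris   
Monitor  | George  
Chair    | George  


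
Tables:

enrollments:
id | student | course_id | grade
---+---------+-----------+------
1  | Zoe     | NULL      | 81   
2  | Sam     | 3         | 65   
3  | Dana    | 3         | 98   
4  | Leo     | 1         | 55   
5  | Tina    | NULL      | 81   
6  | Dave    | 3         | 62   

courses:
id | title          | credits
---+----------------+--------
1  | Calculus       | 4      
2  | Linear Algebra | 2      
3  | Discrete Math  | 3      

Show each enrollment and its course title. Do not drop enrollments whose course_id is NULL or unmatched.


LEFT JOIN keeps every row from enrollments (the left table); where course_id has no match in courses, the course columns become NULL. Walk through each enrollment:
  - enrollment 1 (Zoe): course_id=NULL, no match -> kept with NULL
  - enrollment 2 (Sam): course_id=3 -> matches Discrete Math
  - enrollment 3 (Dana): course_id=3 -> matches Discrete Math
  - enrollment 4 (Leo): course_id=1 -> matches Calculus
  - enrollment 5 (Tina): course_id=NULL, no match -> kept with NULL
  - enrollment 6 (Dave): course_id=3 -> matches Discrete Math
All 6 rows appear; 2 have NULL course.

SQL:
SELECT a.student, b.title AS course
FROM enrollments a
LEFT JOIN courses b ON a.course_id = b.id

Result:
student | course       
--------+--------------
Zoe     | NULL         
Sam     | Discrete Math
Dana    | Discrete Math
Leo     | Calculus     
Tina    | NULL         
Dave    | Discrete Math


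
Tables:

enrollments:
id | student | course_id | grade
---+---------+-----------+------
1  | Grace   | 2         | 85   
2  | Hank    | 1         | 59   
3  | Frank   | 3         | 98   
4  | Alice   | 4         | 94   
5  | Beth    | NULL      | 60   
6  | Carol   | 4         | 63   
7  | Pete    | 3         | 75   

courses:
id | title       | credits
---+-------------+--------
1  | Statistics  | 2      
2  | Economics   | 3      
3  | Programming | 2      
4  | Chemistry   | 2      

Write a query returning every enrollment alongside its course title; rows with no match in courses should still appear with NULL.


LEFT JOIN keeps every row from enrollments (the left table); where course_id has no match in courses, the course columns become NULL. Walk through each enrollment:
  - enrollment 1 (Grace): course_id=2 -> matches Economics
  - enrollment 2 (Hank): course_id=1 -> matches Statistics
  - enrollment 3 (Frank): course_id=3 -> matches Programming
  - enrollment 4 (Alice): course_id=4 -> matches Chemistry
  - enrollment 5 (Beth): course_id=NULL, no match -> kept with NULL
  - enrollment 6 (Carol): course_id=4 -> matches Chemistry
  - enrollment 7 (Pete): course_id=3 -> matches Programming
All 7 rows appear; 1 has NULL course.

SQL:
SELECT a.student, b.title AS course
FROM enrollments a
LEFT JOIN courses b ON a.course_id = b.id

Result:
student | course     
--------+------------
Grace   | Economics  
Hank    | Statistics 
Frank   | Programming
Alice   | Chemistry  
Beth    | NULL       
Carol   | Chemistry  
Pete    | Programming


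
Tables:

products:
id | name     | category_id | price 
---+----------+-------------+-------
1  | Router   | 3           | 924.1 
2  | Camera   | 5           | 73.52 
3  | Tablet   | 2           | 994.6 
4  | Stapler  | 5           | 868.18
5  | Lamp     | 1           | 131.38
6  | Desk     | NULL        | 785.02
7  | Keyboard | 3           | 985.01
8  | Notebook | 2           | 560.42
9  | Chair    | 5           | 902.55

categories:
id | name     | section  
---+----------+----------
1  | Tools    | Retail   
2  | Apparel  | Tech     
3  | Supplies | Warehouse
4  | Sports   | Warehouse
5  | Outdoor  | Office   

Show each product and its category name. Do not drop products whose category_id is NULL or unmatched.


LEFT JOIN keeps every row from products (the left table); where category_id has no match in categories, the category columns become NULL. Walk through each product:
  - product 1 (Router): category_id=3 -> matches Supplies
  - product 2 (Camera): category_id=5 -> matches Outdoor
  - product 3 (Tablet): category_id=2 -> matches Apparel
  - product 4 (Stapler): category_id=5 -> matches Outdoor
  - product 5 (Lamp): category_id=1 -> matches Tools
  - product 6 (Desk): category_id=NULL, no match -> kept with NULL
  - product 7 (Keyboard): category_id=3 -> matches Supplies
  - product 8 (Notebook): category_id=2 -> matches Apparel
  - product 9 (Chair): category_id=5 -> matches Outdoor
All 9 rows appear; 1 has NULL category.

SQL:
SELECT a.name, b.name AS category
FROM products a
LEFT JOIN categories b ON a.category_id = b.id

Result:
name     | category
---------+---------
Router   | Supplies
Camera   | Outdoor 
Tablet   | Apparel 
Stapler  | Outdoor 
Lamp     | Tools   
Desk     | NULL    
Keyboard | Supplies
Notebook | Apparel 
Chair    | Outdoor 


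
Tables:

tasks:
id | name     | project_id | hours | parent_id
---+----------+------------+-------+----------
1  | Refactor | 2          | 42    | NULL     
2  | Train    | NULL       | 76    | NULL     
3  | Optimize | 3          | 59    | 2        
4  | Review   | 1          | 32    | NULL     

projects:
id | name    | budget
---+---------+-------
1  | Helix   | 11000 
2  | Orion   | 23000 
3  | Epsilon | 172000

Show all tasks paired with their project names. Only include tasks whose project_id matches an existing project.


INNER JOIN keeps only tasks rows whose project_id matches an id in projects. Walk through each task:
  - task 1 (Refactor): project_id=2 -> matches Orion
  - task 2 (Train): project_id=NULL, no match -> dropped
  - task 3 (Optimize): project_id=3 -> matches Epsilon
  - task 4 (Review): project_id=1 -> matches Helix
So 1 of 4 rows is dropped.

SQL:
SELECT a.name, b.name AS project
FROM tasks a
INNER JOIN projects b ON a.project_id = b.id

Result:
name     | project
---------+--------
Refactor | Orion  
Optimize | Epsilon
Review   | Helix  


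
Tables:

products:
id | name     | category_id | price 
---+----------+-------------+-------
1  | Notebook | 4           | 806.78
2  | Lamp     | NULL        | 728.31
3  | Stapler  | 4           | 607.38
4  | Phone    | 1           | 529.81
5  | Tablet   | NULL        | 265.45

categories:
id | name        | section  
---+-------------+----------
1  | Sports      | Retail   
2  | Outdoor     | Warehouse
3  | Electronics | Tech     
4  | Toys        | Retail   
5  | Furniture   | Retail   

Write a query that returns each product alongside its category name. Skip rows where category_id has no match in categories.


INNER JOIN keeps only products rows whose category_id matches an id in categories. Walk through each product:
  - product 1 (Notebook): category_id=4 -> matches Toys
  - product 2 (Lamp): category_id=NULL, no match -> dropped
  - product 3 (Stapler): category_id=4 -> matches Toys
  - product 4 (Phone): category_id=1 -> matches Sports
  - product 5 (Tablet): category_id=NULL, no match -> dropped
So 2 of 5 rows are dropped.

SQL:
SELECT a.name, b.name AS category
FROM products a
INNER JOIN categories b ON a.category_id = b.id

Result:
name     | category
---------+---------
Notebook | Toys    
Stapler  | Toys    
Phone    | Sports  


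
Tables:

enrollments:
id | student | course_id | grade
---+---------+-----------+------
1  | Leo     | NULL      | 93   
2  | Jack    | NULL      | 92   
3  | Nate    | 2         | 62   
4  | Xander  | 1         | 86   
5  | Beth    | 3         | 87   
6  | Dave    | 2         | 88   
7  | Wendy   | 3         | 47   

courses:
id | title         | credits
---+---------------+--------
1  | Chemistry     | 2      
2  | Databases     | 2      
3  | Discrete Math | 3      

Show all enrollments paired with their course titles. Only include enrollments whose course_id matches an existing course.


INNER JOIN keeps only enrollments rows whose course_id matches an id in courses. Walk through each enrollment:
  - enrollment 1 (Leo): course_id=NULL, no match -> dropped
  - enrollment 2 (Jack): course_id=NULL, no match -> dropped
  - enrollment 3 (Nate): course_id=2 -> matches Databases
  - enrollment 4 (Xander): course_id=1 -> matches Chemistry
  - enrollment 5 (Beth): course_id=3 -> matches Discrete Math
  - enrollment 6 (Dave): course_id=2 -> matches Databases
  - enrollment 7 (Wendy): course_id=3 -> matches Discrete Math
So 2 of 7 rows are dropped.

SQL:
SELECT a.student, b.title AS course
FROM enrollments a
INNER JOIN courses b ON a.course_id = b.id

Result:
student | course       
--------+--------------
Nate    | Databases    
Xander  | Chemistry    
Beth    | Discrete Math
Dave    | Databases    
Wendy   | Discrete Math


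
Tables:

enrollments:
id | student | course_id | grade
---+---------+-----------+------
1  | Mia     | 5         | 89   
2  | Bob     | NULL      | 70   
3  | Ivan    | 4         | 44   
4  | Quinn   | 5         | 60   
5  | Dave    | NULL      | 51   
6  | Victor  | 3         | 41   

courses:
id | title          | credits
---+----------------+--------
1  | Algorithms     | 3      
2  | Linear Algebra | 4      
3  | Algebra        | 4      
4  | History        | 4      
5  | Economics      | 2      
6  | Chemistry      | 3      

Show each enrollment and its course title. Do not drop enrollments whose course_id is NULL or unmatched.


LEFT JOIN keeps every row from enrollments (the left table); where course_id has no match in courses, the course columns become NULL. Walk through each enrollment:
  - enrollment 1 (Mia): course_id=5 -> matches Economics
  - enrollment 2 (Bob): course_id=NULL, no match -> kept with NULL
  - enrollment 3 (Ivan): course_id=4 -> matches History
  - enrollment 4 (Quinn): course_id=5 -> matches Economics
  - enrollment 5 (Dave): course_id=NULL, no match -> kept with NULL
  - enrollment 6 (Victor): course_id=3 -> matches Algebra
All 6 rows appear; 2 have NULL course.

SQL:
SELECT a.student, b.title AS course
FROM enrollments a
LEFT JOIN courses b ON a.course_id = b.id

Result:
student | course   
--------+----------
Mia     | Economics
Bob     | NULL     
Ivan    | History  
Quinn   | Economics
Dave    | NULL     
Victor  | Algebra  


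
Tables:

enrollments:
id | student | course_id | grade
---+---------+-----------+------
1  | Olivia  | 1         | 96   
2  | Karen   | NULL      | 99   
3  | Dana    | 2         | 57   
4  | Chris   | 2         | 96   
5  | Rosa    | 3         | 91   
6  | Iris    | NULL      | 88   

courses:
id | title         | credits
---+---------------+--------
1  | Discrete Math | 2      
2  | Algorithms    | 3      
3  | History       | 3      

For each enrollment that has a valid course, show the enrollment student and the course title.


INNER JOIN keeps only enrollments rows whose course_id matches an id in courses. Walk through each enrollment:
  - enrollment 1 (Olivia): course_id=1 -> matches Discrete Math
  - enrollment 2 (Karen): course_id=NULL, no match -> dropped
  - enrollment 3 (Dana): course_id=2 -> matches Algorithms
  - enrollment 4 (Chris): course_id=2 -> matches Algorithms
  - enrollment 5 (Rosa): course_id=3 -> matches History
  - enrollment 6 (Iris): course_id=NULL, no match -> dropped
So 2 of 6 rows are dropped.

SQL:
SELECT a.student, b.title AS course
FROM enrollments a
INNER JOIN courses b ON a.course_id = b.id

Result:
student | course       
--------+--------------
Olivia  | Discrete Math
Dana    | Algorithms   
Chris   | Algorithms   
Rosa    | History      


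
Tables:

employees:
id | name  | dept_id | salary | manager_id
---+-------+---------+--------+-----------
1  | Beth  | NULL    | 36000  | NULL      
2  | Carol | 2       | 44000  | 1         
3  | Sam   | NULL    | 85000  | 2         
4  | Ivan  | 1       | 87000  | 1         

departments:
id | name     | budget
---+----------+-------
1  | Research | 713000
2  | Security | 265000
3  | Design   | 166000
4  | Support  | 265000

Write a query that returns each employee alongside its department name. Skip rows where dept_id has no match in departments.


INNER JOIN keeps only employees rows whose dept_id matches an id in departments. Walk through each employee:
  - employee 1 (Beth): dept_id=NULL, no match -> dropped
  - employee 2 (Carol): dept_id=2 -> matches Security
  - employee 3 (Sam): dept_id=NULL, no match -> dropped
  - employee 4 (Ivan): dept_id=1 -> matches Research
So 2 of 4 rows are dropped.

SQL:
SELECT a.name, b.name AS department
FROM employees a
INNER JOIN departments b ON a.dept_id = b.id

Result:
name  | department
------+-----------
Carol | Security  
Ivan  | Research  


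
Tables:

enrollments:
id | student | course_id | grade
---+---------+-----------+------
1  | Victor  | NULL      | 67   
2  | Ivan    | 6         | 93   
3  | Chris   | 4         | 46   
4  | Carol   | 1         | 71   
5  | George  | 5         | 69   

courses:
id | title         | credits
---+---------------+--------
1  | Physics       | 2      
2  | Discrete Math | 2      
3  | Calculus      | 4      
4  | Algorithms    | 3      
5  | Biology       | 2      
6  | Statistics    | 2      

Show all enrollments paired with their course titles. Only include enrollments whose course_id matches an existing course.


INNER JOIN keeps only enrollments rows whose course_id matches an id in courses. Walk through each enrollment:
  - enrollment 1 (Victor): course_id=NULL, no match -> dropped
  - enrollment 2 (Ivan): course_id=6 -> matches Statistics
  - enrollment 3 (Chris): course_id=4 -> matches Algorithms
  - enrollment 4 (Carol): course_id=1 -> matches Physics
  - enrollment 5 (George): course_id=5 -> matches Biology
So 1 of 5 rows is dropped.

SQL:
SELECT a.student, b.title AS course
FROM enrollments a
INNER JOIN courses b ON a.course_id = b.id

Result:
student | course    
--------+-----------
Ivan    | Statistics
Chris   | Algorithms
Carol   | Physics   
George  | Biology   


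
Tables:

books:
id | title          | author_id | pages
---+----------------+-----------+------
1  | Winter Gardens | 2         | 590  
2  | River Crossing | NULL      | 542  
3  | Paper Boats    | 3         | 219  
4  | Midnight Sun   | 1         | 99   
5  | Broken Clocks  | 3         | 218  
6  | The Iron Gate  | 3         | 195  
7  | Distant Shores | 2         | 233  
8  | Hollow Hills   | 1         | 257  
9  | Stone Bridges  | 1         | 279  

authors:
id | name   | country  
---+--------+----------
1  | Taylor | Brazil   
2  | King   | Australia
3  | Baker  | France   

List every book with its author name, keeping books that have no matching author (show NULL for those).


LEFT JOIN keeps every row from books (the left table); where author_id has no match in authors, the author columns become NULL. Walk through each book:
  - book 1 (Winter Gardens): author_id=2 -> matches King
  - book 2 (River Crossing): author_id=NULL, no match -> kept with NULL
  - book 3 (Paper Boats): author_id=3 -> matches Baker
  - book 4 (Midnight Sun): author_id=1 -> matches Taylor
  - book 5 (Broken Clocks): author_id=3 -> matches Baker
  - book 6 (The Iron Gate): author_id=3 -> matches Baker
  - book 7 (Distant Shores): author_id=2 -> matches King
  - book 8 (Hollow Hills): author_id=1 -> matches Taylor
  - book 9 (Stone Bridges): author_id=1 -> matches Taylor
All 9 rows appear; 1 has NULL author.

SQL:
SELECT a.title, b.name AS author
FROM books a
LEFT JOIN authors b ON a.author_id = b.id

Result:
title          | author
---------------+-------
Winter Gardens | King  
River Crossing | NULL  
Paper Boats    | Baker 
Midnight Sun   | Taylor
Broken Clocks  | Baker 
The Iron Gate  | Baker 
Distant Shores | King  
Hollow Hills   | Taylor
Stone Bridges  | Taylor


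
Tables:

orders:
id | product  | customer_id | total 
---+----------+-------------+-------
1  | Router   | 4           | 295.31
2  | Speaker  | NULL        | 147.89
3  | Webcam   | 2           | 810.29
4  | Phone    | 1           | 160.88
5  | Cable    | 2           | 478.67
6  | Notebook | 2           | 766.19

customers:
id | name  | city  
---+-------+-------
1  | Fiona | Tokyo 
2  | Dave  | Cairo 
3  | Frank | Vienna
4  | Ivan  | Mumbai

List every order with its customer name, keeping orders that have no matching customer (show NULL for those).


LEFT JOIN keeps every row from orders (the left table); where customer_id has no match in customers, the customer columns become NULL. Walk through each order:
  - order 1 (Router): customer_id=4 -> matches Ivan
  - order 2 (Speaker): customer_id=NULL, no match -> kept with NULL
  - order 3 (Webcam): customer_id=2 -> matches Dave
  - order 4 (Phone): customer_id=1 -> matches Fiona
  - order 5 (Cable): customer_id=2 -> matches Dave
  - order 6 (Notebook): customer_id=2 -> matches Dave
All 6 rows appear; 1 has NULL customer.

SQL:
SELECT a.product, b.name AS customer
FROM orders a
LEFT JOIN customers b ON a.customer_id = b.id

Result:
product  | customer
---------+---------
Router   | Ivan    
Speaker  | NULL    
Webcam   | Dave    
Phone    | Fiona   
Cable    | Dave    
Notebook | Dave    


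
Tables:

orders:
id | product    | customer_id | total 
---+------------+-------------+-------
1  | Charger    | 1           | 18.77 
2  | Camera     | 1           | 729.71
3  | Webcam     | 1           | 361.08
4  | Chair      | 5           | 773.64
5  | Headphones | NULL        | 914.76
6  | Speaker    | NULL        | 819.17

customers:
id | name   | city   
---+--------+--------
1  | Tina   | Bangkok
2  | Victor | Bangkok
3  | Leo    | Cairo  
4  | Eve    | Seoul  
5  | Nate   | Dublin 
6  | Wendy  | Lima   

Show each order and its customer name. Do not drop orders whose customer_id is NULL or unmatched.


LEFT JOIN keeps every row from orders (the left table); where customer_id has no match in customers, the customer columns become NULL. Walk through each order:
  - order 1 (Charger): customer_id=1 -> matches Tina
  - order 2 (Camera): customer_id=1 -> matches Tina
  - order 3 (Webcam): customer_id=1 -> matches Tina
  - order 4 (Chair): customer_id=5 -> matches Nate
  - order 5 (Headphones): customer_id=NULL, no match -> kept with NULL
  - order 6 (Speaker): customer_id=NULL, no match -> kept with NULL
All 6 rows appear; 2 have NULL customer.

SQL:
SELECT a.product, b.name AS customer
FROM orders a
LEFT JOIN customers b ON a.customer_id = b.id

Result:
product    | customer
-----------+---------
Charger    | Tina    
Camera     | Tina    
Webcam     | Tina    
Chair      | Nate    
Headphones | NULL    
Speaker    | NULL    


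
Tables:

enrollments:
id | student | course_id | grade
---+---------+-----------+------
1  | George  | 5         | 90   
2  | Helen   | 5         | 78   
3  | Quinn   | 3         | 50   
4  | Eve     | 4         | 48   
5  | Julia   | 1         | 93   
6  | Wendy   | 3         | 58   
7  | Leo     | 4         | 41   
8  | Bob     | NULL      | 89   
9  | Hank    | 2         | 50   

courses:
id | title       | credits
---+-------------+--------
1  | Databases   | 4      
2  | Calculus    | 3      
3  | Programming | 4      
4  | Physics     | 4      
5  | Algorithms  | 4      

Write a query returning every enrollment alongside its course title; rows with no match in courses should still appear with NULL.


LEFT JOIN keeps every row from enrollments (the left table); where course_id has no match in courses, the course columns become NULL. Walk through each enrollment:
  - enrollment 1 (George): course_id=5 -> matches Algorithms
  - enrollment 2 (Helen): course_id=5 -> matches Algorithms
  - enrollment 3 (Quinn): course_id=3 -> matches Programming
  - enrollment 4 (Eve): course_id=4 -> matches Physics
  - enrollment 5 (Julia): course_id=1 -> matches Databases
  - enrollment 6 (Wendy): course_id=3 -> matches Programming
  - enrollment 7 (Leo): course_id=4 -> matches Physics
  - enrollment 8 (Bob): course_id=NULL, no match -> kept with NULL
  - enrollment 9 (Hank): course_id=2 -> matches Calculus
All 9 rows appear; 1 has NULL course.

SQL:
SELECT a.student, b.title AS course
FROM enrollments a
LEFT JOIN courses b ON a.course_id = b.id

Result:
student | course     
--------+------------
George  | Algorithms 
Helen   | Algorithms 
Quinn   | Programming
Eve     | Physics    
Julia   | Databases  
Wendy   | Programming
Leo     | Physics    
Bob     | NULL       
Hank    | Calculus   


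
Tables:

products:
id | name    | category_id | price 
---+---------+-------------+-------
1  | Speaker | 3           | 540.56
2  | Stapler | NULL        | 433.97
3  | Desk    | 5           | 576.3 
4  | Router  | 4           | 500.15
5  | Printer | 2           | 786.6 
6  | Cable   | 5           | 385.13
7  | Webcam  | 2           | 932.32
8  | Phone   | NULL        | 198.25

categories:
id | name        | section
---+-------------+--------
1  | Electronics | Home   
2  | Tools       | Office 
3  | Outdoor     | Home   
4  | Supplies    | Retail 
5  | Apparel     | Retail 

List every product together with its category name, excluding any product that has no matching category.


INNER JOIN keeps only products rows whose category_id matches an id in categories. Walk through each product:
  - product 1 (Speaker): category_id=3 -> matches Outdoor
  - product 2 (Stapler): category_id=NULL, no match -> dropped
  - product 3 (Desk): category_id=5 -> matches Apparel
  - product 4 (Router): category_id=4 -> matches Supplies
  - product 5 (Printer): category_id=2 -> matches Tools
  - product 6 (Cable): category_id=5 -> matches Apparel
  - product 7 (Webcam): category_id=2 -> matches Tools
  - product 8 (Phone): category_id=NULL, no match -> dropped
So 2 of 8 rows are dropped.

SQL:
SELECT a.name, b.name AS category
FROM products a
INNER JOIN categories b ON a.category_id = b.id

Result:
name    | category
--------+---------
Speaker | Outdoor 
Desk    | Apparel 
Router  | Supplies
Printer | Tools   
Cable   | Apparel 
Webcam  | Tools   


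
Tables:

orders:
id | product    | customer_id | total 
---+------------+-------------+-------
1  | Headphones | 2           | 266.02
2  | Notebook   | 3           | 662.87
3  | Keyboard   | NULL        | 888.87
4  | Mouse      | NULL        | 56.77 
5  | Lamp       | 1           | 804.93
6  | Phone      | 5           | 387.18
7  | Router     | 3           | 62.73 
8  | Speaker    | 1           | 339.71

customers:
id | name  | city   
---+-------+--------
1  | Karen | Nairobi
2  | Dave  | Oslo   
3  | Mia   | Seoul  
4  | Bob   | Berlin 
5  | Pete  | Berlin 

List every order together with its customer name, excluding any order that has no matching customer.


INNER JOIN keeps only orders rows whose customer_id matches an id in customers. Walk through each order:
  - order 1 (Headphones): customer_id=2 -> matches Dave
  - order 2 (Notebook): customer_id=3 -> matches Mia
  - order 3 (Keyboard): customer_id=NULL, no match -> dropped
  - order 4 (Mouse): customer_id=NULL, no match -> dropped
  - order 5 (Lamp): customer_id=1 -> matches Karen
  - order 6 (Phone): customer_id=5 -> matches Pete
  - order 7 (Router): customer_id=3 -> matches Mia
  - order 8 (Speaker): customer_id=1 -> matches Karen
So 2 of 8 rows are dropped.

SQL:
SELECT a.product, b.name AS customer
FROM orders a
INNER JOIN customers b ON a.customer_id = b.id

Result:
product    | customer
-----------+---------
Headphones | Dave    
Notebook   | Mia     
Lamp       | Karen   
Phone      | Pete    
Router     | Mia     
Speaker    | Karen   


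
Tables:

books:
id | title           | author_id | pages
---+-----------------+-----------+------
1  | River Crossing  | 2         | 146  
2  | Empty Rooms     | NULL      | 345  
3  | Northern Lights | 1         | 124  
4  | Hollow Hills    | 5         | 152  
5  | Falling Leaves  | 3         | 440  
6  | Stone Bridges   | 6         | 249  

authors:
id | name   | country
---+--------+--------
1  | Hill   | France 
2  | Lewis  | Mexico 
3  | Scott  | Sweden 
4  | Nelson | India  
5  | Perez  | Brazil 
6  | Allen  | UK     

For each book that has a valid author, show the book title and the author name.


INNER JOIN keeps only books rows whose author_id matches an id in authors. Walk through each book:
  - book 1 (River Crossing): author_id=2 -> matches Lewis
  - book 2 (Empty Rooms): author_id=NULL, no match -> dropped
  - book 3 (Northern Lights): author_id=1 -> matches Hill
  - book 4 (Hollow Hills): author_id=5 -> matches Perez
  - book 5 (Falling Leaves): author_id=3 -> matches Scott
  - book 6 (Stone Bridges): author_id=6 -> matches Allen
So 1 of 6 rows is dropped.

SQL:
SELECT a.title, b.name AS author
FROM books a
INNER JOIN authors b ON a.author_id = b.id

Result:
title           | author
----------------+-------
River Crossing  | Lewis 
Northern Lights | Hill  
Hollow Hills    | Perez 
Falling Leaves  | Scott 
Stone Bridges   | Allen 


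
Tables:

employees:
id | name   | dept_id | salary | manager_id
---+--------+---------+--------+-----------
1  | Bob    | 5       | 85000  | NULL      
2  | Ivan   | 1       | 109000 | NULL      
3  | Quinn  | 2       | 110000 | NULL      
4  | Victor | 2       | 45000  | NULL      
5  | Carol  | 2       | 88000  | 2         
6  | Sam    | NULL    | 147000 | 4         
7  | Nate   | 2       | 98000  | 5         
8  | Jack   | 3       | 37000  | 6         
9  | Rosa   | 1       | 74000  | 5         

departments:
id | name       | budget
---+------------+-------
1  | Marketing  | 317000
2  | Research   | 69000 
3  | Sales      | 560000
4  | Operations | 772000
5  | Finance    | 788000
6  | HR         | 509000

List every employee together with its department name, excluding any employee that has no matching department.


INNER JOIN keeps only employees rows whose dept_id matches an id in departments. Walk through each employee:
  - employee 1 (Bob): dept_id=5 -> matches Finance
  - employee 2 (Ivan): dept_id=1 -> matches Marketing
  - employee 3 (Quinn): dept_id=2 -> matches Research
  - employee 4 (Victor): dept_id=2 -> matches Research
  - employee 5 (Carol): dept_id=2 -> matches Research
  - employee 6 (Sam): dept_id=NULL, no match -> dropped
  - employee 7 (Nate): dept_id=2 -> matches Research
  - employee 8 (Jack): dept_id=3 -> matches Sales
  - employee 9 (Rosa): dept_id=1 -> matches Marketing
So 1 of 9 rows is dropped.

SQL:
SELECT a.name, b.name AS department
FROM employees a
INNER JOIN departments b ON a.dept_id = b.id

Result:
name   | department
-------+-----------
Bob    | Finance   
Ivan   | Marketing 
Quinn  | Research  
Victor | Research  
Carol  | Research  
Nate   | Research  
Jack   | Sales     
Rosa   | Marketing 


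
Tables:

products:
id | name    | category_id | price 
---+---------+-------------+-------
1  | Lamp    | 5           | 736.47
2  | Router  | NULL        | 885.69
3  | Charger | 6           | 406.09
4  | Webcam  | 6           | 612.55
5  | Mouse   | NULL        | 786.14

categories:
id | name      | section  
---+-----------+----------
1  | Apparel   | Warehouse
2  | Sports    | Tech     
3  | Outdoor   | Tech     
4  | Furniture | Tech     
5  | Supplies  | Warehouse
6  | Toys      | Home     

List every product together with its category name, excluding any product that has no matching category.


INNER JOIN keeps only products rows whose category_id matches an id in categories. Walk through each product:
  - product 1 (Lamp): category_id=5 -> matches Supplies
  - product 2 (Router): category_id=NULL, no match -> dropped
  - product 3 (Charger): category_id=6 -> matches Toys
  - product 4 (Webcam): category_id=6 -> matches Toys
  - product 5 (Mouse): category_id=NULL, no match -> dropped
So 2 of 5 rows are dropped.

SQL:
SELECT a.name, b.name AS category
FROM products a
INNER JOIN categories b ON a.category_id = b.id

Result:
name    | category
--------+---------
Lamp    | Supplies
Charger | Toys    
Webcam  | Toys    


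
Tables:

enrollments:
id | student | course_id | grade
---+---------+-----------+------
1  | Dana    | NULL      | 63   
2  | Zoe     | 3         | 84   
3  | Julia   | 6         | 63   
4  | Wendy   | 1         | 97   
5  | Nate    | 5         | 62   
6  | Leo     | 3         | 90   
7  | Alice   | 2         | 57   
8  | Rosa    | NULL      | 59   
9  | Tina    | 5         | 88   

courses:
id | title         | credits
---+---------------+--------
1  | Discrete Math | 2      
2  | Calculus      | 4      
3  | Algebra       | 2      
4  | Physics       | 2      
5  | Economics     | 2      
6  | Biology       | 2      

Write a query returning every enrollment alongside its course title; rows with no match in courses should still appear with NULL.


LEFT JOIN keeps every row from enrollments (the left table); where course_id has no match in courses, the course columns become NULL. Walk through each enrollment:
  - enrollment 1 (Dana): course_id=NULL, no match -> kept with NULL
  - enrollment 2 (Zoe): course_id=3 -> matches Algebra
  - enrollment 3 (Julia): course_id=6 -> matches Biology
  - enrollment 4 (Wendy): course_id=1 -> matches Discrete Math
  - enrollment 5 (Nate): course_id=5 -> matches Economics
  - enrollment 6 (Leo): course_id=3 -> matches Algebra
  - enrollment 7 (Alice): course_id=2 -> matches Calculus
  - enrollment 8 (Rosa): course_id=NULL, no match -> kept with NULL
  - enrollment 9 (Tina): course_id=5 -> matches Economics
All 9 rows appear; 2 have NULL course.

SQL:
SELECT a.student, b.title AS course
FROM enrollments a
LEFT JOIN courses b ON a.course_id = b.id

Result:
student | course       
--------+--------------
Dana    | NULL         
Zoe     | Algebra      
Julia   | Biology      
Wendy   | Discrete Math
Nate    | Economics    
Leo     | Algebra      
Alice   | Calculus     
Rosa    | NULL         
Tina    | Economics    


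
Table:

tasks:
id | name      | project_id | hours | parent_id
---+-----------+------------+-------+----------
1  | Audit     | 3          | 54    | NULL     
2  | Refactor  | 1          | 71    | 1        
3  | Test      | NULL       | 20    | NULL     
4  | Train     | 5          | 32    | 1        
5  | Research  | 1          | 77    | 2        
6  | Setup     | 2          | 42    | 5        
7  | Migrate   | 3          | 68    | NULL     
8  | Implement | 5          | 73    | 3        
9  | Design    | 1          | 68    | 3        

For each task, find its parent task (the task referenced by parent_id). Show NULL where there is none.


This is a self-join: tasks is joined to a second copy of itself, matching each row's parent_id to another row's id. Use LEFT JOIN so rows with parent_id=NULL are kept.
  - task 1 (Audit): parent_id=NULL -> NULL
  - task 2 (Refactor): parent_id=1 -> Audit
  - task 3 (Test): parent_id=NULL -> NULL
  - task 4 (Train): parent_id=1 -> Audit
  - task 5 (Research): parent_id=2 -> Refactor
  - task 6 (Setup): parent_id=5 -> Research
  - task 7 (Migrate): parent_id=NULL -> NULL
  - task 8 (Implement): parent_id=3 -> Test
  - task 9 (Design): parent_id=3 -> Test

SQL:
SELECT a.name AS item, b.name AS parent
FROM tasks a
LEFT JOIN tasks b ON a.parent_id = b.id

Result:
item      | parent  
----------+---------
Audit     | NULL    
Refactor  | Audit   
Test      | NULL    
Train     | Audit   
Research  | Refactor
Setup     | Research
Migrate   | NULL    
Implement | Test    
Design    | Test    


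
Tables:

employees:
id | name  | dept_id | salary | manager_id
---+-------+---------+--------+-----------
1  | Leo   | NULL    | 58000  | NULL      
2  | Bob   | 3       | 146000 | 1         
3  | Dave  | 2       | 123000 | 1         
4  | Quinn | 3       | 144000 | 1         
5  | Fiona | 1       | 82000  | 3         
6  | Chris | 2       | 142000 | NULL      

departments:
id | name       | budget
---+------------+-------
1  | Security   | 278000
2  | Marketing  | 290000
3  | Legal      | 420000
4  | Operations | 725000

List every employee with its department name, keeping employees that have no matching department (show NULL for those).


LEFT JOIN keeps every row from employees (the left table); where dept_id has no match in departments, the department columns become NULL. Walk through each employee:
  - employee 1 (Leo): dept_id=NULL, no match -> kept with NULL
  - employee 2 (Bob): dept_id=3 -> matches Legal
  - employee 3 (Dave): dept_id=2 -> matches Marketing
  - employee 4 (Quinn): dept_id=3 -> matches Legal
  - employee 5 (Fiona): dept_id=1 -> matches Security
  - employee 6 (Chris): dept_id=2 -> matches Marketing
All 6 rows appear; 1 has NULL department.

SQL:
SELECT a.name, b.name AS department
FROM employees a
LEFT JOIN departments b ON a.dept_id = b.id

Result:
name  | department
------+-----------
Leo   | NULL      
Bob   | Legal     
Dave  | Marketing 
Quinn | Legal     
Fiona | Security  
Chris | Marketing 


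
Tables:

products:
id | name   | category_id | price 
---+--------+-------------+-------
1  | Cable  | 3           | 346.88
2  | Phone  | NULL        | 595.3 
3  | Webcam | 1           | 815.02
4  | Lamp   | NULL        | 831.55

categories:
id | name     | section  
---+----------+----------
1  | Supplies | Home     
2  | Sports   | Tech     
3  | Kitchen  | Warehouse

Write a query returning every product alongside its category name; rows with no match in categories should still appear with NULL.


LEFT JOIN keeps every row from products (the left table); where category_id has no match in categories, the category columns become NULL. Walk through each product:
  - product 1 (Cable): category_id=3 -> matches Kitchen
  - product 2 (Phone): category_id=NULL, no match -> kept with NULL
  - product 3 (Webcam): category_id=1 -> matches Supplies
  - product 4 (Lamp): category_id=NULL, no match -> kept with NULL
All 4 rows appear; 2 have NULL category.

SQL:
SELECT a.name, b.name AS category
FROM products a
LEFT JOIN categories b ON a.category_id = b.id

Result:
name   | category
-------+---------
Cable  | Kitchen 
Phone  | NULL    
Webcam | Supplies
Lamp   | NULL    


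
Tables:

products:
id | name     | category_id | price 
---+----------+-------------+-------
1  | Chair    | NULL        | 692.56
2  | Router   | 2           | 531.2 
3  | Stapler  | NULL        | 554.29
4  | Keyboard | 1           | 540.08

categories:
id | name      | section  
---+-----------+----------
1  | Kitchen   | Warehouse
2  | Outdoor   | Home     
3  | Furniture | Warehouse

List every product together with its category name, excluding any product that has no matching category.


INNER JOIN keeps only products rows whose category_id matches an id in categories. Walk through each product:
  - product 1 (Chair): category_id=NULL, no match -> dropped
  - product 2 (Router): category_id=2 -> matches Outdoor
  - product 3 (Stapler): category_id=NULL, no match -> dropped
  - product 4 (Keyboard): category_id=1 -> matches Kitchen
So 2 of 4 rows are dropped.

SQL:
SELECT a.name, b.name AS category
FROM products a
INNER JOIN categories b ON a.category_id = b.id

Result:
name     | category
---------+---------
Router   | Outdoor 
Keyboard | Kitchen 


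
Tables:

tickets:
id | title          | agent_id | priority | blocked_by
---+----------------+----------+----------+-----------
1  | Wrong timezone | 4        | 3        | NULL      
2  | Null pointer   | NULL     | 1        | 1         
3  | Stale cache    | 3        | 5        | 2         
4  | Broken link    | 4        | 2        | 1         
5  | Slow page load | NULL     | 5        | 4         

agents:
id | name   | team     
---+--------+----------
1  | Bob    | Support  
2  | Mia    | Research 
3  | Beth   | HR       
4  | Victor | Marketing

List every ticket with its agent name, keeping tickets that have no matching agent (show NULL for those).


LEFT JOIN keeps every row from tickets (the left table); where agent_id has no match in agents, the agent columns become NULL. Walk through each ticket:
  - ticket 1 (Wrong timezone): agent_id=4 -> matches Victor
  - ticket 2 (Null pointer): agent_id=NULL, no match -> kept with NULL
  - ticket 3 (Stale cache): agent_id=3 -> matches Beth
  - ticket 4 (Broken link): agent_id=4 -> matches Victor
  - ticket 5 (Slow page load): agent_id=NULL, no match -> kept with NULL
All 5 rows appear; 2 have NULL agent.

SQL:
SELECT a.title, b.name AS agent
FROM tickets a
LEFT JOIN agents b ON a.agent_id = b.id

Result:
title          | agent 
---------------+-------
Wrong timezone | Victor
Null pointer   | NULL  
Stale cache    | Beth  
Broken link    | Victor
Slow page load | NULL  


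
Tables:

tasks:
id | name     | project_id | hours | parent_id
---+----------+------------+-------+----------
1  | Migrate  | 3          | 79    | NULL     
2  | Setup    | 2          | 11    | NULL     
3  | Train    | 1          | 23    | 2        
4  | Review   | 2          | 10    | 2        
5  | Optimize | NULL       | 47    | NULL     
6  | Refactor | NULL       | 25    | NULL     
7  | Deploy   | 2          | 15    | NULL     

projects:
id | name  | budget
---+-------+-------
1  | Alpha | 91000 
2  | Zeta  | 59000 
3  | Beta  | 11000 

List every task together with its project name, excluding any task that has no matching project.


INNER JOIN keeps only tasks rows whose project_id matches an id in projects. Walk through each task:
  - task 1 (Migrate): project_id=3 -> matches Beta
  - task 2 (Setup): project_id=2 -> matches Zeta
  - task 3 (Train): project_id=1 -> matches Alpha
  - task 4 (Review): project_id=2 -> matches Zeta
  - task 5 (Optimize): project_id=NULL, no match -> dropped
  - task 6 (Refactor): project_id=NULL, no match -> dropped
  - task 7 (Deploy): project_id=2 -> matches Zeta
So 2 of 7 rows are dropped.

SQL:
SELECT a.name, b.name AS project
FROM tasks a
INNER JOIN projects b ON a.project_id = b.id

Result:
name    | project
--------+--------
Migrate | Beta   
Setup   | Zeta   
Train   | Alpha  
Review  | Zeta   
Deploy  | Zeta   


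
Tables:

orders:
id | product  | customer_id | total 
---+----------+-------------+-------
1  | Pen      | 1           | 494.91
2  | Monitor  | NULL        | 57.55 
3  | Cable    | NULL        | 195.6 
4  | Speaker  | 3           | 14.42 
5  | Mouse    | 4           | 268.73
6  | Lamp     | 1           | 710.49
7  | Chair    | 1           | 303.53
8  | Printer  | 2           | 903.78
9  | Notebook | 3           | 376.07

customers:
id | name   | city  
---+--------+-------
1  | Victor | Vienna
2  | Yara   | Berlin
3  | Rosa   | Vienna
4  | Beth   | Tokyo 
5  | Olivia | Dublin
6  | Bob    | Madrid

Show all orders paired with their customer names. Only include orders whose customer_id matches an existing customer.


INNER JOIN keeps only orders rows whose customer_id matches an id in customers. Walk through each order:
  - order 1 (Pen): customer_id=1 -> matches Victor
  - order 2 (Monitor): customer_id=NULL, no match -> dropped
  - order 3 (Cable): customer_id=NULL, no match -> dropped
  - order 4 (Speaker): customer_id=3 -> matches Rosa
  - order 5 (Mouse): customer_id=4 -> matches Beth
  - order 6 (Lamp): customer_id=1 -> matches Victor
  - order 7 (Chair): customer_id=1 -> matches Victor
  - order 8 (Printer): customer_id=2 -> matches Yara
  - order 9 (Notebook): customer_id=3 -> matches Rosa
So 2 of 9 rows are dropped.

SQL:
SELECT a.product, b.name AS customer
FROM orders a
INNER JOIN customers b ON a.customer_id = b.id

Result:
product  | customer
---------+---------
Pen      | Victor  
Speaker  | Rosa    
Mouse    | Beth    
Lamp     | Victor  
Chair    | Victor  
Printer  | Yara    
Notebook | Rosa    


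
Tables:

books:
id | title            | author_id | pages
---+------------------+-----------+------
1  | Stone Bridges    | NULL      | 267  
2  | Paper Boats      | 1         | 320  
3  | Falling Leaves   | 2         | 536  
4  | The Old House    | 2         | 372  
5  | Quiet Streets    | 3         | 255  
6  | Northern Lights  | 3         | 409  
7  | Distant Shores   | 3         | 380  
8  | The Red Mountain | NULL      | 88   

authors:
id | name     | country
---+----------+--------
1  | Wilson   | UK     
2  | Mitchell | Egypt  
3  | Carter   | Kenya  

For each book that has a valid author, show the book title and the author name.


INNER JOIN keeps only books rows whose author_id matches an id in authors. Walk through each book:
  - book 1 (Stone Bridges): author_id=NULL, no match -> dropped
  - book 2 (Paper Boats): author_id=1 -> matches Wilson
  - book 3 (Falling Leaves): author_id=2 -> matches Mitchell
  - book 4 (The Old House): author_id=2 -> matches Mitchell
  - book 5 (Quiet Streets): author_id=3 -> matches Carter
  - book 6 (Northern Lights): author_id=3 -> matches Carter
  - book 7 (Distant Shores): author_id=3 -> matches Carter
  - book 8 (The Red Mountain): author_id=NULL, no match -> dropped
So 2 of 8 rows are dropped.

SQL:
SELECT a.title, b.name AS author
FROM books a
INNER JOIN authors b ON a.author_id = b.id

Result:
title           | author  
----------------+---------
Paper Boats     | Wilson  
Falling Leaves  | Mitchell
The Old House   | Mitchell
Quiet Streets   | Carter  
Northern Lights | Carter  
Distant Shores  | Carter  
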